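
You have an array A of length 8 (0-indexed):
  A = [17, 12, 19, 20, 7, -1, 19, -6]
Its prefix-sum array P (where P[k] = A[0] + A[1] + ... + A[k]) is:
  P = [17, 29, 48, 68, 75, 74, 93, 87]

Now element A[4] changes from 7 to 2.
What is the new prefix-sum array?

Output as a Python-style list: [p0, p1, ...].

Answer: [17, 29, 48, 68, 70, 69, 88, 82]

Derivation:
Change: A[4] 7 -> 2, delta = -5
P[k] for k < 4: unchanged (A[4] not included)
P[k] for k >= 4: shift by delta = -5
  P[0] = 17 + 0 = 17
  P[1] = 29 + 0 = 29
  P[2] = 48 + 0 = 48
  P[3] = 68 + 0 = 68
  P[4] = 75 + -5 = 70
  P[5] = 74 + -5 = 69
  P[6] = 93 + -5 = 88
  P[7] = 87 + -5 = 82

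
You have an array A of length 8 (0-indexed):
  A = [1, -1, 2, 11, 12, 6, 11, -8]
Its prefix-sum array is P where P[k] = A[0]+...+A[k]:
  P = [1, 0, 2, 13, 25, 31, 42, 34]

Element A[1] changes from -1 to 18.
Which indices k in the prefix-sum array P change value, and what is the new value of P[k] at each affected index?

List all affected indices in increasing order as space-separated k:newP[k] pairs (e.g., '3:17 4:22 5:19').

Answer: 1:19 2:21 3:32 4:44 5:50 6:61 7:53

Derivation:
P[k] = A[0] + ... + A[k]
P[k] includes A[1] iff k >= 1
Affected indices: 1, 2, ..., 7; delta = 19
  P[1]: 0 + 19 = 19
  P[2]: 2 + 19 = 21
  P[3]: 13 + 19 = 32
  P[4]: 25 + 19 = 44
  P[5]: 31 + 19 = 50
  P[6]: 42 + 19 = 61
  P[7]: 34 + 19 = 53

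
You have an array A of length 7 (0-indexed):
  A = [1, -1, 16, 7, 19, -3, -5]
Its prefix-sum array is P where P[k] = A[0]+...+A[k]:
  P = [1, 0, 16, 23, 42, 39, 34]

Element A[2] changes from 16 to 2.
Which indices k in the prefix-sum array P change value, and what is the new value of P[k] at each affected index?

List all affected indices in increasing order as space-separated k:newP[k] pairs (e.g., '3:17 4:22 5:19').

P[k] = A[0] + ... + A[k]
P[k] includes A[2] iff k >= 2
Affected indices: 2, 3, ..., 6; delta = -14
  P[2]: 16 + -14 = 2
  P[3]: 23 + -14 = 9
  P[4]: 42 + -14 = 28
  P[5]: 39 + -14 = 25
  P[6]: 34 + -14 = 20

Answer: 2:2 3:9 4:28 5:25 6:20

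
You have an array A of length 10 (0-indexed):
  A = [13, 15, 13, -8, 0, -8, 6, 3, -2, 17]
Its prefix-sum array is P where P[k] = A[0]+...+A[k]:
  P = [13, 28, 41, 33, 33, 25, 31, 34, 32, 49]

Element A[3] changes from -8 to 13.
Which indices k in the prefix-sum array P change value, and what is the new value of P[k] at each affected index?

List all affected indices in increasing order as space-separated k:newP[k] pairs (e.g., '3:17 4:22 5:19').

Answer: 3:54 4:54 5:46 6:52 7:55 8:53 9:70

Derivation:
P[k] = A[0] + ... + A[k]
P[k] includes A[3] iff k >= 3
Affected indices: 3, 4, ..., 9; delta = 21
  P[3]: 33 + 21 = 54
  P[4]: 33 + 21 = 54
  P[5]: 25 + 21 = 46
  P[6]: 31 + 21 = 52
  P[7]: 34 + 21 = 55
  P[8]: 32 + 21 = 53
  P[9]: 49 + 21 = 70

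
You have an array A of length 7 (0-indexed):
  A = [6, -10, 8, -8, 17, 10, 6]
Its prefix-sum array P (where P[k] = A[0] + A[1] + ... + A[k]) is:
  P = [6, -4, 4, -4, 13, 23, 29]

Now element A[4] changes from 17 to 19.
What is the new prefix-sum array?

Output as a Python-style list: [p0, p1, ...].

Change: A[4] 17 -> 19, delta = 2
P[k] for k < 4: unchanged (A[4] not included)
P[k] for k >= 4: shift by delta = 2
  P[0] = 6 + 0 = 6
  P[1] = -4 + 0 = -4
  P[2] = 4 + 0 = 4
  P[3] = -4 + 0 = -4
  P[4] = 13 + 2 = 15
  P[5] = 23 + 2 = 25
  P[6] = 29 + 2 = 31

Answer: [6, -4, 4, -4, 15, 25, 31]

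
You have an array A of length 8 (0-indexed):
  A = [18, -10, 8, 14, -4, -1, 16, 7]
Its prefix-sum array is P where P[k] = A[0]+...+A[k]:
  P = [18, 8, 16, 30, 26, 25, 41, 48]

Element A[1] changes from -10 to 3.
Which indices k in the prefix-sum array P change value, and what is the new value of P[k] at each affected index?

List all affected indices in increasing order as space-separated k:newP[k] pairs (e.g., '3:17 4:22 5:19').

P[k] = A[0] + ... + A[k]
P[k] includes A[1] iff k >= 1
Affected indices: 1, 2, ..., 7; delta = 13
  P[1]: 8 + 13 = 21
  P[2]: 16 + 13 = 29
  P[3]: 30 + 13 = 43
  P[4]: 26 + 13 = 39
  P[5]: 25 + 13 = 38
  P[6]: 41 + 13 = 54
  P[7]: 48 + 13 = 61

Answer: 1:21 2:29 3:43 4:39 5:38 6:54 7:61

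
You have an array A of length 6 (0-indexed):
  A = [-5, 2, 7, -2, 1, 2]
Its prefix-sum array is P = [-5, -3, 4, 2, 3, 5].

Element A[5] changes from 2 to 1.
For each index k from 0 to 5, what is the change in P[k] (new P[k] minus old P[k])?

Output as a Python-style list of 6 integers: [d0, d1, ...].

Element change: A[5] 2 -> 1, delta = -1
For k < 5: P[k] unchanged, delta_P[k] = 0
For k >= 5: P[k] shifts by exactly -1
Delta array: [0, 0, 0, 0, 0, -1]

Answer: [0, 0, 0, 0, 0, -1]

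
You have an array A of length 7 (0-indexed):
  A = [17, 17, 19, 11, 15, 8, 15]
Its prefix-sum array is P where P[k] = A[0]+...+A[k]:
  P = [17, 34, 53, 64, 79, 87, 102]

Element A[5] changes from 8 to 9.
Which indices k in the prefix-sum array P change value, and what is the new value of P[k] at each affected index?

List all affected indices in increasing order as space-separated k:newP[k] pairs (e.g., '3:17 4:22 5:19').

P[k] = A[0] + ... + A[k]
P[k] includes A[5] iff k >= 5
Affected indices: 5, 6, ..., 6; delta = 1
  P[5]: 87 + 1 = 88
  P[6]: 102 + 1 = 103

Answer: 5:88 6:103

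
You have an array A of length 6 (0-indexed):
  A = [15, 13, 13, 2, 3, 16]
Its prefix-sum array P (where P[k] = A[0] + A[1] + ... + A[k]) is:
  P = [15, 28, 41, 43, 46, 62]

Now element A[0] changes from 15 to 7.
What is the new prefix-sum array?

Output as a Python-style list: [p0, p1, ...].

Change: A[0] 15 -> 7, delta = -8
P[k] for k < 0: unchanged (A[0] not included)
P[k] for k >= 0: shift by delta = -8
  P[0] = 15 + -8 = 7
  P[1] = 28 + -8 = 20
  P[2] = 41 + -8 = 33
  P[3] = 43 + -8 = 35
  P[4] = 46 + -8 = 38
  P[5] = 62 + -8 = 54

Answer: [7, 20, 33, 35, 38, 54]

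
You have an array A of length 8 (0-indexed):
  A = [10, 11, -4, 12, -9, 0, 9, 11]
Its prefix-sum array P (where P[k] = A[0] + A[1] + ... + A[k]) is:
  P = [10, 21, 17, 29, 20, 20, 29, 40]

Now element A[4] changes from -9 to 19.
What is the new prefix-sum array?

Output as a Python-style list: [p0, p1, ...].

Change: A[4] -9 -> 19, delta = 28
P[k] for k < 4: unchanged (A[4] not included)
P[k] for k >= 4: shift by delta = 28
  P[0] = 10 + 0 = 10
  P[1] = 21 + 0 = 21
  P[2] = 17 + 0 = 17
  P[3] = 29 + 0 = 29
  P[4] = 20 + 28 = 48
  P[5] = 20 + 28 = 48
  P[6] = 29 + 28 = 57
  P[7] = 40 + 28 = 68

Answer: [10, 21, 17, 29, 48, 48, 57, 68]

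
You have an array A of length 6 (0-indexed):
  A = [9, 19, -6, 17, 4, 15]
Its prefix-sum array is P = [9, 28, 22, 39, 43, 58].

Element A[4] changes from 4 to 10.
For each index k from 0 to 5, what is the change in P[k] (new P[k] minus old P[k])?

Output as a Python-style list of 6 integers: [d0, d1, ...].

Element change: A[4] 4 -> 10, delta = 6
For k < 4: P[k] unchanged, delta_P[k] = 0
For k >= 4: P[k] shifts by exactly 6
Delta array: [0, 0, 0, 0, 6, 6]

Answer: [0, 0, 0, 0, 6, 6]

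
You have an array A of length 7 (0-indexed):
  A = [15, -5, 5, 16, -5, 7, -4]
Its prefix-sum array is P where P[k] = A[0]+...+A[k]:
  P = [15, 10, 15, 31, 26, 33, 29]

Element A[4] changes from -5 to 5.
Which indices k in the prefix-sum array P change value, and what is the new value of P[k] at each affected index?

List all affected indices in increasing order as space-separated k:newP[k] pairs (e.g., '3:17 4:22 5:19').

Answer: 4:36 5:43 6:39

Derivation:
P[k] = A[0] + ... + A[k]
P[k] includes A[4] iff k >= 4
Affected indices: 4, 5, ..., 6; delta = 10
  P[4]: 26 + 10 = 36
  P[5]: 33 + 10 = 43
  P[6]: 29 + 10 = 39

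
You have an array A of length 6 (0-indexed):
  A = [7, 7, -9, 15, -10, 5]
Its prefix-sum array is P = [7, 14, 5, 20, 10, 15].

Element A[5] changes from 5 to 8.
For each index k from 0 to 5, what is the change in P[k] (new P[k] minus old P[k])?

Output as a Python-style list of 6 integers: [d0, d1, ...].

Element change: A[5] 5 -> 8, delta = 3
For k < 5: P[k] unchanged, delta_P[k] = 0
For k >= 5: P[k] shifts by exactly 3
Delta array: [0, 0, 0, 0, 0, 3]

Answer: [0, 0, 0, 0, 0, 3]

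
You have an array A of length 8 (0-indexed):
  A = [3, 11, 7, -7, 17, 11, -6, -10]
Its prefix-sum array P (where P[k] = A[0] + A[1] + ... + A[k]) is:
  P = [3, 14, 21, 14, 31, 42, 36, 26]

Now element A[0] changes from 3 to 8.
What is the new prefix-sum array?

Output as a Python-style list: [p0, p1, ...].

Answer: [8, 19, 26, 19, 36, 47, 41, 31]

Derivation:
Change: A[0] 3 -> 8, delta = 5
P[k] for k < 0: unchanged (A[0] not included)
P[k] for k >= 0: shift by delta = 5
  P[0] = 3 + 5 = 8
  P[1] = 14 + 5 = 19
  P[2] = 21 + 5 = 26
  P[3] = 14 + 5 = 19
  P[4] = 31 + 5 = 36
  P[5] = 42 + 5 = 47
  P[6] = 36 + 5 = 41
  P[7] = 26 + 5 = 31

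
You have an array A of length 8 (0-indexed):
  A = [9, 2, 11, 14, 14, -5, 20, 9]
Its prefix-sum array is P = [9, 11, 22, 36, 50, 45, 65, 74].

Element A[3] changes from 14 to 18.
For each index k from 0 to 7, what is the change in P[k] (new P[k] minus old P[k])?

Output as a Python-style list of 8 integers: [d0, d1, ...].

Element change: A[3] 14 -> 18, delta = 4
For k < 3: P[k] unchanged, delta_P[k] = 0
For k >= 3: P[k] shifts by exactly 4
Delta array: [0, 0, 0, 4, 4, 4, 4, 4]

Answer: [0, 0, 0, 4, 4, 4, 4, 4]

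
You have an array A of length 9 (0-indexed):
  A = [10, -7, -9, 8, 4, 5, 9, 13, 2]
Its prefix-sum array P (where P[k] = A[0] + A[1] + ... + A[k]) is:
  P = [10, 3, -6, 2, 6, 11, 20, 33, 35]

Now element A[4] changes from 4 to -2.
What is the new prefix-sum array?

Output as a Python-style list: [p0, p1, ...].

Change: A[4] 4 -> -2, delta = -6
P[k] for k < 4: unchanged (A[4] not included)
P[k] for k >= 4: shift by delta = -6
  P[0] = 10 + 0 = 10
  P[1] = 3 + 0 = 3
  P[2] = -6 + 0 = -6
  P[3] = 2 + 0 = 2
  P[4] = 6 + -6 = 0
  P[5] = 11 + -6 = 5
  P[6] = 20 + -6 = 14
  P[7] = 33 + -6 = 27
  P[8] = 35 + -6 = 29

Answer: [10, 3, -6, 2, 0, 5, 14, 27, 29]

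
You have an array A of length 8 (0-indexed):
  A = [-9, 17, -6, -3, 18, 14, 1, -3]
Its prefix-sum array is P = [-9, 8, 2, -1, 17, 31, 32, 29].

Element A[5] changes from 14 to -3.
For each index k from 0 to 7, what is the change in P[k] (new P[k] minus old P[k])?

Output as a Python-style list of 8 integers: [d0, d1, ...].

Answer: [0, 0, 0, 0, 0, -17, -17, -17]

Derivation:
Element change: A[5] 14 -> -3, delta = -17
For k < 5: P[k] unchanged, delta_P[k] = 0
For k >= 5: P[k] shifts by exactly -17
Delta array: [0, 0, 0, 0, 0, -17, -17, -17]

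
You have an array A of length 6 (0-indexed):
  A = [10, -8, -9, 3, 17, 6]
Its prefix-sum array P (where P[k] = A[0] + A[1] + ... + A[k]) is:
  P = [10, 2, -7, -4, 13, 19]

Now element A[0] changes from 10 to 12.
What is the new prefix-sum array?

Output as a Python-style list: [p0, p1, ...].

Answer: [12, 4, -5, -2, 15, 21]

Derivation:
Change: A[0] 10 -> 12, delta = 2
P[k] for k < 0: unchanged (A[0] not included)
P[k] for k >= 0: shift by delta = 2
  P[0] = 10 + 2 = 12
  P[1] = 2 + 2 = 4
  P[2] = -7 + 2 = -5
  P[3] = -4 + 2 = -2
  P[4] = 13 + 2 = 15
  P[5] = 19 + 2 = 21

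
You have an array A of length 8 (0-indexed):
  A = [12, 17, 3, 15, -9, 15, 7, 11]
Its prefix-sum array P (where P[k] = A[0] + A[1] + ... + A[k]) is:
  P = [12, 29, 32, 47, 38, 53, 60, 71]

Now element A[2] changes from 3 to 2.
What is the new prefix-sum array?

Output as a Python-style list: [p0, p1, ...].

Change: A[2] 3 -> 2, delta = -1
P[k] for k < 2: unchanged (A[2] not included)
P[k] for k >= 2: shift by delta = -1
  P[0] = 12 + 0 = 12
  P[1] = 29 + 0 = 29
  P[2] = 32 + -1 = 31
  P[3] = 47 + -1 = 46
  P[4] = 38 + -1 = 37
  P[5] = 53 + -1 = 52
  P[6] = 60 + -1 = 59
  P[7] = 71 + -1 = 70

Answer: [12, 29, 31, 46, 37, 52, 59, 70]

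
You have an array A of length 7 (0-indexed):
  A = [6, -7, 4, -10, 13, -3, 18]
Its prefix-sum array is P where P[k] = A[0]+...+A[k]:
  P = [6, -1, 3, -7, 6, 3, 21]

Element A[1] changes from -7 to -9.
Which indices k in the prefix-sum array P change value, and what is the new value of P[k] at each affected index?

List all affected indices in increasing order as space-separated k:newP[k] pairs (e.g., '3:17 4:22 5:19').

Answer: 1:-3 2:1 3:-9 4:4 5:1 6:19

Derivation:
P[k] = A[0] + ... + A[k]
P[k] includes A[1] iff k >= 1
Affected indices: 1, 2, ..., 6; delta = -2
  P[1]: -1 + -2 = -3
  P[2]: 3 + -2 = 1
  P[3]: -7 + -2 = -9
  P[4]: 6 + -2 = 4
  P[5]: 3 + -2 = 1
  P[6]: 21 + -2 = 19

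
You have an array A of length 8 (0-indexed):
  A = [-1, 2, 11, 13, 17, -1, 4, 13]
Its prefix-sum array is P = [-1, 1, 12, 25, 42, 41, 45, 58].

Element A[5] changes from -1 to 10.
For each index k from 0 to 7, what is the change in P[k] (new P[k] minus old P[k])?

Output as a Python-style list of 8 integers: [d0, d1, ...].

Answer: [0, 0, 0, 0, 0, 11, 11, 11]

Derivation:
Element change: A[5] -1 -> 10, delta = 11
For k < 5: P[k] unchanged, delta_P[k] = 0
For k >= 5: P[k] shifts by exactly 11
Delta array: [0, 0, 0, 0, 0, 11, 11, 11]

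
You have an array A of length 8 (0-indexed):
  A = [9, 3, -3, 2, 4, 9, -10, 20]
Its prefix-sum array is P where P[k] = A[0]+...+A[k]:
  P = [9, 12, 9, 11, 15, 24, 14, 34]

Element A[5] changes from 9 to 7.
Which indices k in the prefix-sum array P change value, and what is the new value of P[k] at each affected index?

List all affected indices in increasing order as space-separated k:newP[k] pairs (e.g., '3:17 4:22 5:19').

P[k] = A[0] + ... + A[k]
P[k] includes A[5] iff k >= 5
Affected indices: 5, 6, ..., 7; delta = -2
  P[5]: 24 + -2 = 22
  P[6]: 14 + -2 = 12
  P[7]: 34 + -2 = 32

Answer: 5:22 6:12 7:32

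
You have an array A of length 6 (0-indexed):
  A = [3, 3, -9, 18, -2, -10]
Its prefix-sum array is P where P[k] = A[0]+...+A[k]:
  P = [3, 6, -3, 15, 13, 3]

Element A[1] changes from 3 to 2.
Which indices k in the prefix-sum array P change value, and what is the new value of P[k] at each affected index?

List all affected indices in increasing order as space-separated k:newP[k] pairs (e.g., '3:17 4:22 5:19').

P[k] = A[0] + ... + A[k]
P[k] includes A[1] iff k >= 1
Affected indices: 1, 2, ..., 5; delta = -1
  P[1]: 6 + -1 = 5
  P[2]: -3 + -1 = -4
  P[3]: 15 + -1 = 14
  P[4]: 13 + -1 = 12
  P[5]: 3 + -1 = 2

Answer: 1:5 2:-4 3:14 4:12 5:2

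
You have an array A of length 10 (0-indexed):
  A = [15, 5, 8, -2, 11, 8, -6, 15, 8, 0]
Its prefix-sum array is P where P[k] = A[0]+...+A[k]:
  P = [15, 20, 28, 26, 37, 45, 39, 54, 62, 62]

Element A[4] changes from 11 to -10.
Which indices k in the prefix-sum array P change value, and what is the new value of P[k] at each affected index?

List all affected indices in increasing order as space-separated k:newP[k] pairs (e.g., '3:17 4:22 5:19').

Answer: 4:16 5:24 6:18 7:33 8:41 9:41

Derivation:
P[k] = A[0] + ... + A[k]
P[k] includes A[4] iff k >= 4
Affected indices: 4, 5, ..., 9; delta = -21
  P[4]: 37 + -21 = 16
  P[5]: 45 + -21 = 24
  P[6]: 39 + -21 = 18
  P[7]: 54 + -21 = 33
  P[8]: 62 + -21 = 41
  P[9]: 62 + -21 = 41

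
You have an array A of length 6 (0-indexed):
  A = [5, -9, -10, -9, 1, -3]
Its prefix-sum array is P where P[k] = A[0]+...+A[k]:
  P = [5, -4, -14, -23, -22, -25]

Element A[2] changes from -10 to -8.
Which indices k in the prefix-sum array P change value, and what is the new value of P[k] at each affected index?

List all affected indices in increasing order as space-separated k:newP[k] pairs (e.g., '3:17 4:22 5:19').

Answer: 2:-12 3:-21 4:-20 5:-23

Derivation:
P[k] = A[0] + ... + A[k]
P[k] includes A[2] iff k >= 2
Affected indices: 2, 3, ..., 5; delta = 2
  P[2]: -14 + 2 = -12
  P[3]: -23 + 2 = -21
  P[4]: -22 + 2 = -20
  P[5]: -25 + 2 = -23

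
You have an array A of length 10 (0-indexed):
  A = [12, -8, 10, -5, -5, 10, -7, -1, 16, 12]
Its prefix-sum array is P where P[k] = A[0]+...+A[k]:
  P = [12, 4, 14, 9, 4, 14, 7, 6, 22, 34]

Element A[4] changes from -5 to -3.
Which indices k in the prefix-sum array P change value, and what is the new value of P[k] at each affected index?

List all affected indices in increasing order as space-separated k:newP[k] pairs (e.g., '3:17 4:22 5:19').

P[k] = A[0] + ... + A[k]
P[k] includes A[4] iff k >= 4
Affected indices: 4, 5, ..., 9; delta = 2
  P[4]: 4 + 2 = 6
  P[5]: 14 + 2 = 16
  P[6]: 7 + 2 = 9
  P[7]: 6 + 2 = 8
  P[8]: 22 + 2 = 24
  P[9]: 34 + 2 = 36

Answer: 4:6 5:16 6:9 7:8 8:24 9:36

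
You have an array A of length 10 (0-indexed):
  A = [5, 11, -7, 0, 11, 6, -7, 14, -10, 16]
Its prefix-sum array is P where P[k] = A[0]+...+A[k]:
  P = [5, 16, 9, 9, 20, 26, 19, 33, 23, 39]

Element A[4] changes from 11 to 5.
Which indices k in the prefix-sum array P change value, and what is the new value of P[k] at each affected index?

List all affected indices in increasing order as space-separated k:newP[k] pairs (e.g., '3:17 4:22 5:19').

P[k] = A[0] + ... + A[k]
P[k] includes A[4] iff k >= 4
Affected indices: 4, 5, ..., 9; delta = -6
  P[4]: 20 + -6 = 14
  P[5]: 26 + -6 = 20
  P[6]: 19 + -6 = 13
  P[7]: 33 + -6 = 27
  P[8]: 23 + -6 = 17
  P[9]: 39 + -6 = 33

Answer: 4:14 5:20 6:13 7:27 8:17 9:33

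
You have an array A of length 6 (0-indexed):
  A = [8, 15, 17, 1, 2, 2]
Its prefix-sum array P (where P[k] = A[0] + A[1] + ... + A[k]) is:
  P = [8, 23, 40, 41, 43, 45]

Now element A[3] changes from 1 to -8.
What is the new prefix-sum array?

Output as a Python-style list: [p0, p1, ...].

Change: A[3] 1 -> -8, delta = -9
P[k] for k < 3: unchanged (A[3] not included)
P[k] for k >= 3: shift by delta = -9
  P[0] = 8 + 0 = 8
  P[1] = 23 + 0 = 23
  P[2] = 40 + 0 = 40
  P[3] = 41 + -9 = 32
  P[4] = 43 + -9 = 34
  P[5] = 45 + -9 = 36

Answer: [8, 23, 40, 32, 34, 36]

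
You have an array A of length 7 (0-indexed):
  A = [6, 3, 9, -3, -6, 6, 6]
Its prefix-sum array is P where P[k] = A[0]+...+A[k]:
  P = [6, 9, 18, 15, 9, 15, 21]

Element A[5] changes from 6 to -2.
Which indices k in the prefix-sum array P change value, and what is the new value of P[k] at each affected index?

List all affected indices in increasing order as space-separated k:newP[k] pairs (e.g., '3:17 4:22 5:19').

Answer: 5:7 6:13

Derivation:
P[k] = A[0] + ... + A[k]
P[k] includes A[5] iff k >= 5
Affected indices: 5, 6, ..., 6; delta = -8
  P[5]: 15 + -8 = 7
  P[6]: 21 + -8 = 13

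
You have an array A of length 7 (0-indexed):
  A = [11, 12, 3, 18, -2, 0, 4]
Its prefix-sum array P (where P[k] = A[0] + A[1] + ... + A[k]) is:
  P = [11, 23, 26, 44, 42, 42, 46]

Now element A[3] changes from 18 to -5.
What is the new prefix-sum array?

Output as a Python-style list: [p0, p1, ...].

Answer: [11, 23, 26, 21, 19, 19, 23]

Derivation:
Change: A[3] 18 -> -5, delta = -23
P[k] for k < 3: unchanged (A[3] not included)
P[k] for k >= 3: shift by delta = -23
  P[0] = 11 + 0 = 11
  P[1] = 23 + 0 = 23
  P[2] = 26 + 0 = 26
  P[3] = 44 + -23 = 21
  P[4] = 42 + -23 = 19
  P[5] = 42 + -23 = 19
  P[6] = 46 + -23 = 23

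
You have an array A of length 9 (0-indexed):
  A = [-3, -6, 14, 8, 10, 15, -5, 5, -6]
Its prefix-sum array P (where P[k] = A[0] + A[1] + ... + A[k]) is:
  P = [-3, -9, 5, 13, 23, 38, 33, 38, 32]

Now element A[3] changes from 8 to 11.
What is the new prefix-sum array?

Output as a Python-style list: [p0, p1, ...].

Change: A[3] 8 -> 11, delta = 3
P[k] for k < 3: unchanged (A[3] not included)
P[k] for k >= 3: shift by delta = 3
  P[0] = -3 + 0 = -3
  P[1] = -9 + 0 = -9
  P[2] = 5 + 0 = 5
  P[3] = 13 + 3 = 16
  P[4] = 23 + 3 = 26
  P[5] = 38 + 3 = 41
  P[6] = 33 + 3 = 36
  P[7] = 38 + 3 = 41
  P[8] = 32 + 3 = 35

Answer: [-3, -9, 5, 16, 26, 41, 36, 41, 35]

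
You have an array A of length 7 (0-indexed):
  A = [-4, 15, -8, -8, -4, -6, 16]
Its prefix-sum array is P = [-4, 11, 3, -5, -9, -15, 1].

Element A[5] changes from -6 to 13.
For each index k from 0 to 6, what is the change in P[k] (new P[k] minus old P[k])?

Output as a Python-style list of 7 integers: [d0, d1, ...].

Answer: [0, 0, 0, 0, 0, 19, 19]

Derivation:
Element change: A[5] -6 -> 13, delta = 19
For k < 5: P[k] unchanged, delta_P[k] = 0
For k >= 5: P[k] shifts by exactly 19
Delta array: [0, 0, 0, 0, 0, 19, 19]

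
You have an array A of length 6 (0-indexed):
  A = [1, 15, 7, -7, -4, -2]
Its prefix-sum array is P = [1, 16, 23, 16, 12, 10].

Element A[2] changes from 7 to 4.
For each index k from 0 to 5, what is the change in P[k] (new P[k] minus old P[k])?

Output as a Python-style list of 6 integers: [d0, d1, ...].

Answer: [0, 0, -3, -3, -3, -3]

Derivation:
Element change: A[2] 7 -> 4, delta = -3
For k < 2: P[k] unchanged, delta_P[k] = 0
For k >= 2: P[k] shifts by exactly -3
Delta array: [0, 0, -3, -3, -3, -3]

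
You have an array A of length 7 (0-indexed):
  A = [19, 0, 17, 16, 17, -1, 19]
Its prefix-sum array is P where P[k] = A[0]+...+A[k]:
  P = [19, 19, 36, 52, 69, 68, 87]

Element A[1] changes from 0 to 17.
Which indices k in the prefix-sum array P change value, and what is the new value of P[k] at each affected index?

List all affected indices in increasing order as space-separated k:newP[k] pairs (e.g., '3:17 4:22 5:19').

P[k] = A[0] + ... + A[k]
P[k] includes A[1] iff k >= 1
Affected indices: 1, 2, ..., 6; delta = 17
  P[1]: 19 + 17 = 36
  P[2]: 36 + 17 = 53
  P[3]: 52 + 17 = 69
  P[4]: 69 + 17 = 86
  P[5]: 68 + 17 = 85
  P[6]: 87 + 17 = 104

Answer: 1:36 2:53 3:69 4:86 5:85 6:104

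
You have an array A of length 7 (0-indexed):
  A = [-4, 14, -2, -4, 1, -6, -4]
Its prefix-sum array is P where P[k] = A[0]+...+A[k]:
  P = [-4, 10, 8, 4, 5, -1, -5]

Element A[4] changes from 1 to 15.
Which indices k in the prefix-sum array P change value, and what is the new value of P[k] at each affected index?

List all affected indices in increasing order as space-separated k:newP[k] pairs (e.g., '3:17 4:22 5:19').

Answer: 4:19 5:13 6:9

Derivation:
P[k] = A[0] + ... + A[k]
P[k] includes A[4] iff k >= 4
Affected indices: 4, 5, ..., 6; delta = 14
  P[4]: 5 + 14 = 19
  P[5]: -1 + 14 = 13
  P[6]: -5 + 14 = 9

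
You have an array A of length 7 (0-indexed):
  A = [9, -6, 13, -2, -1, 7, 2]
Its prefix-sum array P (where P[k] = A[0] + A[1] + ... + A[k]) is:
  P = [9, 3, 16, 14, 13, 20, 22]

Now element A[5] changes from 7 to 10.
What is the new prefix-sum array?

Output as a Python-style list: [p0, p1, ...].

Change: A[5] 7 -> 10, delta = 3
P[k] for k < 5: unchanged (A[5] not included)
P[k] for k >= 5: shift by delta = 3
  P[0] = 9 + 0 = 9
  P[1] = 3 + 0 = 3
  P[2] = 16 + 0 = 16
  P[3] = 14 + 0 = 14
  P[4] = 13 + 0 = 13
  P[5] = 20 + 3 = 23
  P[6] = 22 + 3 = 25

Answer: [9, 3, 16, 14, 13, 23, 25]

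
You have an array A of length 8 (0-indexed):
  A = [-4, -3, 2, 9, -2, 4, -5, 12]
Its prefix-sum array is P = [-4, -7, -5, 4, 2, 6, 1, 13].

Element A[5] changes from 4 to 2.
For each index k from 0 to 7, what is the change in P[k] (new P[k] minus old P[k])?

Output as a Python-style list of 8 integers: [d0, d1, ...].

Element change: A[5] 4 -> 2, delta = -2
For k < 5: P[k] unchanged, delta_P[k] = 0
For k >= 5: P[k] shifts by exactly -2
Delta array: [0, 0, 0, 0, 0, -2, -2, -2]

Answer: [0, 0, 0, 0, 0, -2, -2, -2]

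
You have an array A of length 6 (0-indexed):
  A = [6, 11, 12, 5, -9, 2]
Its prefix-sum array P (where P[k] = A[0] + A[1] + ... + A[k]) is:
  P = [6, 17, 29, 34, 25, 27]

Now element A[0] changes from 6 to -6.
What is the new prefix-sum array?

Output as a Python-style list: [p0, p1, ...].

Answer: [-6, 5, 17, 22, 13, 15]

Derivation:
Change: A[0] 6 -> -6, delta = -12
P[k] for k < 0: unchanged (A[0] not included)
P[k] for k >= 0: shift by delta = -12
  P[0] = 6 + -12 = -6
  P[1] = 17 + -12 = 5
  P[2] = 29 + -12 = 17
  P[3] = 34 + -12 = 22
  P[4] = 25 + -12 = 13
  P[5] = 27 + -12 = 15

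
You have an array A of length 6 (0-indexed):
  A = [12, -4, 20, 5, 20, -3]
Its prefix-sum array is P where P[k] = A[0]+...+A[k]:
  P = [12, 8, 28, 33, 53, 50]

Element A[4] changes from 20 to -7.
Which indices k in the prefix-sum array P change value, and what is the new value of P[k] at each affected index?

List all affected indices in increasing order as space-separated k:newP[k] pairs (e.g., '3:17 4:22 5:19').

Answer: 4:26 5:23

Derivation:
P[k] = A[0] + ... + A[k]
P[k] includes A[4] iff k >= 4
Affected indices: 4, 5, ..., 5; delta = -27
  P[4]: 53 + -27 = 26
  P[5]: 50 + -27 = 23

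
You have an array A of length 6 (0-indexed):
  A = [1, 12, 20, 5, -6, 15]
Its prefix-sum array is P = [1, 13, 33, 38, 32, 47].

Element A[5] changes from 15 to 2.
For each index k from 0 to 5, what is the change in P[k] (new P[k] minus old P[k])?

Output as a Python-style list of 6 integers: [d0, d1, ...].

Answer: [0, 0, 0, 0, 0, -13]

Derivation:
Element change: A[5] 15 -> 2, delta = -13
For k < 5: P[k] unchanged, delta_P[k] = 0
For k >= 5: P[k] shifts by exactly -13
Delta array: [0, 0, 0, 0, 0, -13]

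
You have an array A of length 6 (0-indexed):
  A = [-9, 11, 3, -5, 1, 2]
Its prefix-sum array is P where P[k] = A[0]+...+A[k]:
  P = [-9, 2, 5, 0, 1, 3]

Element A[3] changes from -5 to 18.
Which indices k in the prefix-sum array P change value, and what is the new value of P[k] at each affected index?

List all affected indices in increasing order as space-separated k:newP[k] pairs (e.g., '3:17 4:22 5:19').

Answer: 3:23 4:24 5:26

Derivation:
P[k] = A[0] + ... + A[k]
P[k] includes A[3] iff k >= 3
Affected indices: 3, 4, ..., 5; delta = 23
  P[3]: 0 + 23 = 23
  P[4]: 1 + 23 = 24
  P[5]: 3 + 23 = 26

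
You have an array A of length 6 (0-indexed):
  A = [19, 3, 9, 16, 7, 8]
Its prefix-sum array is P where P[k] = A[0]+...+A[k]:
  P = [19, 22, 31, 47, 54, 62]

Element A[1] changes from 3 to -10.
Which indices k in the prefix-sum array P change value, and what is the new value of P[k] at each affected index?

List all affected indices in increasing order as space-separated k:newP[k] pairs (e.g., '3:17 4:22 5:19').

Answer: 1:9 2:18 3:34 4:41 5:49

Derivation:
P[k] = A[0] + ... + A[k]
P[k] includes A[1] iff k >= 1
Affected indices: 1, 2, ..., 5; delta = -13
  P[1]: 22 + -13 = 9
  P[2]: 31 + -13 = 18
  P[3]: 47 + -13 = 34
  P[4]: 54 + -13 = 41
  P[5]: 62 + -13 = 49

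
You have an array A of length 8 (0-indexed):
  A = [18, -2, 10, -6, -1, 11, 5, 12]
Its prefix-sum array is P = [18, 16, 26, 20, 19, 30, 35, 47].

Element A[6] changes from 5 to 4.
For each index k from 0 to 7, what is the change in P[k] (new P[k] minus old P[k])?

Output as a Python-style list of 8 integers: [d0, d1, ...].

Answer: [0, 0, 0, 0, 0, 0, -1, -1]

Derivation:
Element change: A[6] 5 -> 4, delta = -1
For k < 6: P[k] unchanged, delta_P[k] = 0
For k >= 6: P[k] shifts by exactly -1
Delta array: [0, 0, 0, 0, 0, 0, -1, -1]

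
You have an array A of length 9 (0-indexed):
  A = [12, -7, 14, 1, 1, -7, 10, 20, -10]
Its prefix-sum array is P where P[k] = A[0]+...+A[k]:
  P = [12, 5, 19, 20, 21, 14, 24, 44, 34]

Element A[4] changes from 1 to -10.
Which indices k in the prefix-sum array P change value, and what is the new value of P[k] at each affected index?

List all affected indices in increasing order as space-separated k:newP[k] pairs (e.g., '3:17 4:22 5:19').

Answer: 4:10 5:3 6:13 7:33 8:23

Derivation:
P[k] = A[0] + ... + A[k]
P[k] includes A[4] iff k >= 4
Affected indices: 4, 5, ..., 8; delta = -11
  P[4]: 21 + -11 = 10
  P[5]: 14 + -11 = 3
  P[6]: 24 + -11 = 13
  P[7]: 44 + -11 = 33
  P[8]: 34 + -11 = 23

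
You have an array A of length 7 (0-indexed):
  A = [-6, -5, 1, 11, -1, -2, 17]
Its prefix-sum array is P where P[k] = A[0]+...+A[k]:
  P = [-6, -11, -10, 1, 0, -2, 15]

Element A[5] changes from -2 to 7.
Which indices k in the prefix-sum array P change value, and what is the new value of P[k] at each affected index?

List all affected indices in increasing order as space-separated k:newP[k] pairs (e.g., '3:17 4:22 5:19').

Answer: 5:7 6:24

Derivation:
P[k] = A[0] + ... + A[k]
P[k] includes A[5] iff k >= 5
Affected indices: 5, 6, ..., 6; delta = 9
  P[5]: -2 + 9 = 7
  P[6]: 15 + 9 = 24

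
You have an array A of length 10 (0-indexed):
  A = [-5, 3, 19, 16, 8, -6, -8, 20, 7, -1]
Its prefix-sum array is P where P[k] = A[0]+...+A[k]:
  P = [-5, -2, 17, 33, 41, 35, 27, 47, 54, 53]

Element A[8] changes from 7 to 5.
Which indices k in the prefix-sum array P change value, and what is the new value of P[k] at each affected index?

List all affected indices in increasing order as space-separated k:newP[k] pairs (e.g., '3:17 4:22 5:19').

Answer: 8:52 9:51

Derivation:
P[k] = A[0] + ... + A[k]
P[k] includes A[8] iff k >= 8
Affected indices: 8, 9, ..., 9; delta = -2
  P[8]: 54 + -2 = 52
  P[9]: 53 + -2 = 51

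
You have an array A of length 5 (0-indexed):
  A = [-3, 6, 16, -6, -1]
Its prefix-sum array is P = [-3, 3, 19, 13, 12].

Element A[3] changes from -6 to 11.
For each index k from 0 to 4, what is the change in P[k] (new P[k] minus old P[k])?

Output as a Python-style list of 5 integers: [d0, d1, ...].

Answer: [0, 0, 0, 17, 17]

Derivation:
Element change: A[3] -6 -> 11, delta = 17
For k < 3: P[k] unchanged, delta_P[k] = 0
For k >= 3: P[k] shifts by exactly 17
Delta array: [0, 0, 0, 17, 17]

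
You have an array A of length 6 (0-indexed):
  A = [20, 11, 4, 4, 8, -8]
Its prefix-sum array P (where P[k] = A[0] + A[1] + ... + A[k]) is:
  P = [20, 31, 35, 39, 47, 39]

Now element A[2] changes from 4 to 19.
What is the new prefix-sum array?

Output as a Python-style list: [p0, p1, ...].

Change: A[2] 4 -> 19, delta = 15
P[k] for k < 2: unchanged (A[2] not included)
P[k] for k >= 2: shift by delta = 15
  P[0] = 20 + 0 = 20
  P[1] = 31 + 0 = 31
  P[2] = 35 + 15 = 50
  P[3] = 39 + 15 = 54
  P[4] = 47 + 15 = 62
  P[5] = 39 + 15 = 54

Answer: [20, 31, 50, 54, 62, 54]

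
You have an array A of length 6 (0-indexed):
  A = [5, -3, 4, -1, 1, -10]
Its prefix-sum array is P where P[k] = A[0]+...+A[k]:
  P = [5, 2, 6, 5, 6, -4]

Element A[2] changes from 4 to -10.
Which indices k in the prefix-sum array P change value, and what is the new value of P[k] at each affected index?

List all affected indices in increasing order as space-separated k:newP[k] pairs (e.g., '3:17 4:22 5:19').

P[k] = A[0] + ... + A[k]
P[k] includes A[2] iff k >= 2
Affected indices: 2, 3, ..., 5; delta = -14
  P[2]: 6 + -14 = -8
  P[3]: 5 + -14 = -9
  P[4]: 6 + -14 = -8
  P[5]: -4 + -14 = -18

Answer: 2:-8 3:-9 4:-8 5:-18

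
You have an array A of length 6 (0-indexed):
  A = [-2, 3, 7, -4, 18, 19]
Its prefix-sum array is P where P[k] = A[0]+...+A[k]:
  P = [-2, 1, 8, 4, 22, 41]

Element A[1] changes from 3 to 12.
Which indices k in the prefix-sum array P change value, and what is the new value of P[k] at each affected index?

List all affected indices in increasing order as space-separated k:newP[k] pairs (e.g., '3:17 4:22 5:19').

P[k] = A[0] + ... + A[k]
P[k] includes A[1] iff k >= 1
Affected indices: 1, 2, ..., 5; delta = 9
  P[1]: 1 + 9 = 10
  P[2]: 8 + 9 = 17
  P[3]: 4 + 9 = 13
  P[4]: 22 + 9 = 31
  P[5]: 41 + 9 = 50

Answer: 1:10 2:17 3:13 4:31 5:50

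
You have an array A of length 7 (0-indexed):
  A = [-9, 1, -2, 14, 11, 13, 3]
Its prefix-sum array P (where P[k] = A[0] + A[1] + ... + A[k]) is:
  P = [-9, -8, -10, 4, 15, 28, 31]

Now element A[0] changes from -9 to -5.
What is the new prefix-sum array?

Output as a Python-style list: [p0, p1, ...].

Answer: [-5, -4, -6, 8, 19, 32, 35]

Derivation:
Change: A[0] -9 -> -5, delta = 4
P[k] for k < 0: unchanged (A[0] not included)
P[k] for k >= 0: shift by delta = 4
  P[0] = -9 + 4 = -5
  P[1] = -8 + 4 = -4
  P[2] = -10 + 4 = -6
  P[3] = 4 + 4 = 8
  P[4] = 15 + 4 = 19
  P[5] = 28 + 4 = 32
  P[6] = 31 + 4 = 35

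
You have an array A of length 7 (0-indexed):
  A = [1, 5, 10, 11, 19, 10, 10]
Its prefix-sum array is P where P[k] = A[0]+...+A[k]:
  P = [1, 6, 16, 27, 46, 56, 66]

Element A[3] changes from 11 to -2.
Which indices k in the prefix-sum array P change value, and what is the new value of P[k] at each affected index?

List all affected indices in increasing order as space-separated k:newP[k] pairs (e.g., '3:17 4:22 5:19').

Answer: 3:14 4:33 5:43 6:53

Derivation:
P[k] = A[0] + ... + A[k]
P[k] includes A[3] iff k >= 3
Affected indices: 3, 4, ..., 6; delta = -13
  P[3]: 27 + -13 = 14
  P[4]: 46 + -13 = 33
  P[5]: 56 + -13 = 43
  P[6]: 66 + -13 = 53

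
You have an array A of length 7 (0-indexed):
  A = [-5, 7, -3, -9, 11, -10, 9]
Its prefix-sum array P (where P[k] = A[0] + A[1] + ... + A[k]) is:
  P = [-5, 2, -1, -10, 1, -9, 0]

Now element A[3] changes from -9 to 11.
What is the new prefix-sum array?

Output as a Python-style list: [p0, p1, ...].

Answer: [-5, 2, -1, 10, 21, 11, 20]

Derivation:
Change: A[3] -9 -> 11, delta = 20
P[k] for k < 3: unchanged (A[3] not included)
P[k] for k >= 3: shift by delta = 20
  P[0] = -5 + 0 = -5
  P[1] = 2 + 0 = 2
  P[2] = -1 + 0 = -1
  P[3] = -10 + 20 = 10
  P[4] = 1 + 20 = 21
  P[5] = -9 + 20 = 11
  P[6] = 0 + 20 = 20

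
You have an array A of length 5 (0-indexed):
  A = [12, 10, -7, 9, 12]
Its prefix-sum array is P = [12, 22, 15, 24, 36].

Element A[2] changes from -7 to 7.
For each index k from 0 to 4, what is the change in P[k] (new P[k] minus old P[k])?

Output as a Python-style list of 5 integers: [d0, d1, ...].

Answer: [0, 0, 14, 14, 14]

Derivation:
Element change: A[2] -7 -> 7, delta = 14
For k < 2: P[k] unchanged, delta_P[k] = 0
For k >= 2: P[k] shifts by exactly 14
Delta array: [0, 0, 14, 14, 14]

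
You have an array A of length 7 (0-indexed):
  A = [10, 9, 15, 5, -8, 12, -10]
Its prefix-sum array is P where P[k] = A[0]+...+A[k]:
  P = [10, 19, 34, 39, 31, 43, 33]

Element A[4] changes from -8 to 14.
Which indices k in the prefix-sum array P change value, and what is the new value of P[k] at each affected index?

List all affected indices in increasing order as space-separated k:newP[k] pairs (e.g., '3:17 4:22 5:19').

P[k] = A[0] + ... + A[k]
P[k] includes A[4] iff k >= 4
Affected indices: 4, 5, ..., 6; delta = 22
  P[4]: 31 + 22 = 53
  P[5]: 43 + 22 = 65
  P[6]: 33 + 22 = 55

Answer: 4:53 5:65 6:55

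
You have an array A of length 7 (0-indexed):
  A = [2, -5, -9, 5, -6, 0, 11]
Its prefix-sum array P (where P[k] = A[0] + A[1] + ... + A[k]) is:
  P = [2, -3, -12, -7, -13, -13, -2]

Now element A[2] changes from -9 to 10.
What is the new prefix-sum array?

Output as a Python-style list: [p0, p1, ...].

Change: A[2] -9 -> 10, delta = 19
P[k] for k < 2: unchanged (A[2] not included)
P[k] for k >= 2: shift by delta = 19
  P[0] = 2 + 0 = 2
  P[1] = -3 + 0 = -3
  P[2] = -12 + 19 = 7
  P[3] = -7 + 19 = 12
  P[4] = -13 + 19 = 6
  P[5] = -13 + 19 = 6
  P[6] = -2 + 19 = 17

Answer: [2, -3, 7, 12, 6, 6, 17]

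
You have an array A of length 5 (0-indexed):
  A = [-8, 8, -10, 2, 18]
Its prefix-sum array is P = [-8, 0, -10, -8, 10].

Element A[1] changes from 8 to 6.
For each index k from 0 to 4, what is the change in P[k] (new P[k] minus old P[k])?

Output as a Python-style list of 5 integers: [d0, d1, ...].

Element change: A[1] 8 -> 6, delta = -2
For k < 1: P[k] unchanged, delta_P[k] = 0
For k >= 1: P[k] shifts by exactly -2
Delta array: [0, -2, -2, -2, -2]

Answer: [0, -2, -2, -2, -2]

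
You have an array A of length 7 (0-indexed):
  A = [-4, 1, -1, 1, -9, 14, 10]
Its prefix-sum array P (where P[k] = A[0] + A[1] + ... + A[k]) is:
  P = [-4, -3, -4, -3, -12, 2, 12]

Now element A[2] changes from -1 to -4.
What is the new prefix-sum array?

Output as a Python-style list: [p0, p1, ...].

Change: A[2] -1 -> -4, delta = -3
P[k] for k < 2: unchanged (A[2] not included)
P[k] for k >= 2: shift by delta = -3
  P[0] = -4 + 0 = -4
  P[1] = -3 + 0 = -3
  P[2] = -4 + -3 = -7
  P[3] = -3 + -3 = -6
  P[4] = -12 + -3 = -15
  P[5] = 2 + -3 = -1
  P[6] = 12 + -3 = 9

Answer: [-4, -3, -7, -6, -15, -1, 9]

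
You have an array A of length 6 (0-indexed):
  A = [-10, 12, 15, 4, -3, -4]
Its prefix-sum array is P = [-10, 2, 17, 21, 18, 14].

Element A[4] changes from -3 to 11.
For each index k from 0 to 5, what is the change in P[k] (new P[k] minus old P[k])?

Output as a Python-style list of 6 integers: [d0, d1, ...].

Answer: [0, 0, 0, 0, 14, 14]

Derivation:
Element change: A[4] -3 -> 11, delta = 14
For k < 4: P[k] unchanged, delta_P[k] = 0
For k >= 4: P[k] shifts by exactly 14
Delta array: [0, 0, 0, 0, 14, 14]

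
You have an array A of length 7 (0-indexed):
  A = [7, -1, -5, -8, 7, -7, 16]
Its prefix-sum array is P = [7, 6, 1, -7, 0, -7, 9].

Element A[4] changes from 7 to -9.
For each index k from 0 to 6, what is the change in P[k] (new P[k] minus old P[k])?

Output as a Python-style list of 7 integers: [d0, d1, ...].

Element change: A[4] 7 -> -9, delta = -16
For k < 4: P[k] unchanged, delta_P[k] = 0
For k >= 4: P[k] shifts by exactly -16
Delta array: [0, 0, 0, 0, -16, -16, -16]

Answer: [0, 0, 0, 0, -16, -16, -16]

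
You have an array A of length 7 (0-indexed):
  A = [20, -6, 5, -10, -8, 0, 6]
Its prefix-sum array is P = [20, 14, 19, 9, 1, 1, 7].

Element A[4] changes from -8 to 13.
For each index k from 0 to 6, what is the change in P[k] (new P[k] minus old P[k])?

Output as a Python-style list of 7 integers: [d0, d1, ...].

Answer: [0, 0, 0, 0, 21, 21, 21]

Derivation:
Element change: A[4] -8 -> 13, delta = 21
For k < 4: P[k] unchanged, delta_P[k] = 0
For k >= 4: P[k] shifts by exactly 21
Delta array: [0, 0, 0, 0, 21, 21, 21]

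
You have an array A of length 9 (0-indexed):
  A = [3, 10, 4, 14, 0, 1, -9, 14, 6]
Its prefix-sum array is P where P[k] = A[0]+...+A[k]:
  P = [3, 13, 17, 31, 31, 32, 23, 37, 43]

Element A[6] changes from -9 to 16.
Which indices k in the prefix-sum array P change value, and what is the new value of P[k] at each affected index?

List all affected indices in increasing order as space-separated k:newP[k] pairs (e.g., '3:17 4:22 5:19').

Answer: 6:48 7:62 8:68

Derivation:
P[k] = A[0] + ... + A[k]
P[k] includes A[6] iff k >= 6
Affected indices: 6, 7, ..., 8; delta = 25
  P[6]: 23 + 25 = 48
  P[7]: 37 + 25 = 62
  P[8]: 43 + 25 = 68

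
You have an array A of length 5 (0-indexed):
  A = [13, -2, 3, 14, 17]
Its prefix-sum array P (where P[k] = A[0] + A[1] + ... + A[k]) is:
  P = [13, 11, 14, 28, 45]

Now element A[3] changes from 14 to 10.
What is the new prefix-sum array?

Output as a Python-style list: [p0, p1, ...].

Answer: [13, 11, 14, 24, 41]

Derivation:
Change: A[3] 14 -> 10, delta = -4
P[k] for k < 3: unchanged (A[3] not included)
P[k] for k >= 3: shift by delta = -4
  P[0] = 13 + 0 = 13
  P[1] = 11 + 0 = 11
  P[2] = 14 + 0 = 14
  P[3] = 28 + -4 = 24
  P[4] = 45 + -4 = 41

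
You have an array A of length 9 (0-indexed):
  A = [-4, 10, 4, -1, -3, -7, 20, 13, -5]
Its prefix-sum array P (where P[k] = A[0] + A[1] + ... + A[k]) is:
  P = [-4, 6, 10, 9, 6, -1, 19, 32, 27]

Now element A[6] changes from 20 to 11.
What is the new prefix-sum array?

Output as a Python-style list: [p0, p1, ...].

Change: A[6] 20 -> 11, delta = -9
P[k] for k < 6: unchanged (A[6] not included)
P[k] for k >= 6: shift by delta = -9
  P[0] = -4 + 0 = -4
  P[1] = 6 + 0 = 6
  P[2] = 10 + 0 = 10
  P[3] = 9 + 0 = 9
  P[4] = 6 + 0 = 6
  P[5] = -1 + 0 = -1
  P[6] = 19 + -9 = 10
  P[7] = 32 + -9 = 23
  P[8] = 27 + -9 = 18

Answer: [-4, 6, 10, 9, 6, -1, 10, 23, 18]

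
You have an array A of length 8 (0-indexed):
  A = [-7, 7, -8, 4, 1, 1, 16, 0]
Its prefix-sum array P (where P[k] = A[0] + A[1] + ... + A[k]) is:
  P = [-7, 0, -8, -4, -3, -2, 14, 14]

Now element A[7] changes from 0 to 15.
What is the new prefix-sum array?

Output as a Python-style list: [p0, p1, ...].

Answer: [-7, 0, -8, -4, -3, -2, 14, 29]

Derivation:
Change: A[7] 0 -> 15, delta = 15
P[k] for k < 7: unchanged (A[7] not included)
P[k] for k >= 7: shift by delta = 15
  P[0] = -7 + 0 = -7
  P[1] = 0 + 0 = 0
  P[2] = -8 + 0 = -8
  P[3] = -4 + 0 = -4
  P[4] = -3 + 0 = -3
  P[5] = -2 + 0 = -2
  P[6] = 14 + 0 = 14
  P[7] = 14 + 15 = 29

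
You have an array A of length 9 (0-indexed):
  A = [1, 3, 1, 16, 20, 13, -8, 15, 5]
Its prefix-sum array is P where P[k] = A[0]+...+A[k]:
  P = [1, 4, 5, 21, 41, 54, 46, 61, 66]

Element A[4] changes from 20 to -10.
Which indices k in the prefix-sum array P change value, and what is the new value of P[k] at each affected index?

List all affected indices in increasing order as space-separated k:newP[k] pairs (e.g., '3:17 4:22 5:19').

Answer: 4:11 5:24 6:16 7:31 8:36

Derivation:
P[k] = A[0] + ... + A[k]
P[k] includes A[4] iff k >= 4
Affected indices: 4, 5, ..., 8; delta = -30
  P[4]: 41 + -30 = 11
  P[5]: 54 + -30 = 24
  P[6]: 46 + -30 = 16
  P[7]: 61 + -30 = 31
  P[8]: 66 + -30 = 36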